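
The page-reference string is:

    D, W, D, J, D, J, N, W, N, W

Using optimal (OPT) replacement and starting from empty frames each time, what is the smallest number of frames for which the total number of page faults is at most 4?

f=1: 10 faults
f=2: 5 faults
f=3: 4 faults
f=4: 4 faults
Smallest f with faults ≤ 4 is 3.

3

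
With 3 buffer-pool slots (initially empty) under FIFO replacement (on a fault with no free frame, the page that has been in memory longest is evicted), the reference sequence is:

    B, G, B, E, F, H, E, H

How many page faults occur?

5

B: miss, frames {B}
G: miss, frames {B,G}
B: hit
E: miss, frames {B,G,E}
F: miss, evict B, frames {G,E,F}
H: miss, evict G, frames {E,F,H}
E: hit
H: hit
Page faults: 5.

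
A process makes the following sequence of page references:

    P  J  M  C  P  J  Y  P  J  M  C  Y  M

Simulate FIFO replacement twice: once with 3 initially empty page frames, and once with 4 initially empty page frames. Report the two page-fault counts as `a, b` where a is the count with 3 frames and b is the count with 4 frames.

3 frames: F F F F F F F . . F F . . → 9 faults.
4 frames: F F F F . . F F F F F F . → 10 faults.
10 > 9: adding a frame increased faults — Belady's anomaly.

9, 10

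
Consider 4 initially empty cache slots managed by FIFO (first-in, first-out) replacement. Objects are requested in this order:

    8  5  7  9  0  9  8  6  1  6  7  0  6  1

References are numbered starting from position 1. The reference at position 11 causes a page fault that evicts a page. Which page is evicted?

0

pos 1: 8 -> fault, frames [8]
pos 2: 5 -> fault, frames [8, 5]
pos 3: 7 -> fault, frames [8, 5, 7]
pos 4: 9 -> fault, frames [8, 5, 7, 9]
pos 5: 0 -> fault, evict 8, frames [5, 7, 9, 0]
pos 6: 9 -> hit
pos 7: 8 -> fault, evict 5, frames [7, 9, 0, 8]
pos 8: 6 -> fault, evict 7, frames [9, 0, 8, 6]
pos 9: 1 -> fault, evict 9, frames [0, 8, 6, 1]
pos 10: 6 -> hit
pos 11: 7 -> fault, evict 0, frames [8, 6, 1, 7]
At position 11, page 0 is evicted.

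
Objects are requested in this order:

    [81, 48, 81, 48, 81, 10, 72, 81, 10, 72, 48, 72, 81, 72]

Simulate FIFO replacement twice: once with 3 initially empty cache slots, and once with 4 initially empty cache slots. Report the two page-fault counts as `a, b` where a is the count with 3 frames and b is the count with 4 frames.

6, 4

3 frames: F F . . . F F F . . F . . . → 6 faults.
4 frames: F F . . . F F . . . . . . . → 4 faults.
4 < 6: adding a frame reduced faults, as is typical.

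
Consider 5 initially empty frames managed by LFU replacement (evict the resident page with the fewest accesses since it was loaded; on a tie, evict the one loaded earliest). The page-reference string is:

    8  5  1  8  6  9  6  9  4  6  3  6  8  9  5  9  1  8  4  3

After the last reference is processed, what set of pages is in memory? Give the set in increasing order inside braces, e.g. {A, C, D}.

{3, 4, 6, 8, 9}

8: miss, frames [8]
5: miss, frames [8, 5]
1: miss, frames [8, 5, 1]
8: hit
6: miss, frames [8, 5, 1, 6]
9: miss, frames [8, 5, 1, 6, 9]
6: hit
9: hit
4: miss, evict 5, frames [8, 1, 6, 9, 4]
6: hit
3: miss, evict 1, frames [8, 6, 9, 4, 3]
6: hit
8: hit
9: hit
5: miss, evict 4, frames [8, 6, 9, 3, 5]
9: hit
1: miss, evict 3, frames [8, 6, 9, 5, 1]
8: hit
4: miss, evict 5, frames [8, 6, 9, 1, 4]
3: miss, evict 1, frames [8, 6, 9, 4, 3]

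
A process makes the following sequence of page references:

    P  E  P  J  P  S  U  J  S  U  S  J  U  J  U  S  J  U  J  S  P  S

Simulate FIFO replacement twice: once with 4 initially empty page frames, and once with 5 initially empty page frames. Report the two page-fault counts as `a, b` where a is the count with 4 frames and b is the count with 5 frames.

6, 5

4 frames: F F . F . F F . . . . . . . . . . . . . F . → 6 faults.
5 frames: F F . F . F F . . . . . . . . . . . . . . . → 5 faults.
5 < 6: adding a frame reduced faults, as is typical.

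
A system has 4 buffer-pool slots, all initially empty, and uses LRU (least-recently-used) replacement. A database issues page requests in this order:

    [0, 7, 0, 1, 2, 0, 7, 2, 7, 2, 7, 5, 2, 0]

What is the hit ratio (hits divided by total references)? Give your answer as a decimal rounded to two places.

0.64

0 -> fault, frames (0)
7 -> fault, frames (0 7)
0 -> hit
1 -> fault, frames (7 0 1)
2 -> fault, frames (7 0 1 2)
0 -> hit
7 -> hit
2 -> hit
7 -> hit
2 -> hit
7 -> hit
5 -> fault, evict 1, frames (0 2 7 5)
2 -> hit
0 -> hit
Hits: 9 of 14 references → 9/14 = 0.6429.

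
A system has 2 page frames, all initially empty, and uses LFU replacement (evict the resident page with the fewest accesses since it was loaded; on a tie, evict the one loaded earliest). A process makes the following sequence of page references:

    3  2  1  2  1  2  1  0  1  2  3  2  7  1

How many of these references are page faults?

3 → miss, frames [3]
2 → miss, frames [3, 2]
1 → miss, evict 3, frames [2, 1]
2 → hit
1 → hit
2 → hit
1 → hit
0 → miss, evict 2, frames [1, 0]
1 → hit
2 → miss, evict 0, frames [1, 2]
3 → miss, evict 2, frames [1, 3]
2 → miss, evict 3, frames [1, 2]
7 → miss, evict 2, frames [1, 7]
1 → hit
Page faults: 8.

8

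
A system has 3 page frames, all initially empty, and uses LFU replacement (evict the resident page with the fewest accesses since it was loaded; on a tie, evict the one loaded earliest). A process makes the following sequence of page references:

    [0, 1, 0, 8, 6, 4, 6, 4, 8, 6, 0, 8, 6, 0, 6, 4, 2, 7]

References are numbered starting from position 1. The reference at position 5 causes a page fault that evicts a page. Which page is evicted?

1

pos 1: 0: miss, frames {0}
pos 2: 1: miss, frames {0,1}
pos 3: 0: hit
pos 4: 8: miss, frames {0,1,8}
pos 5: 6: miss, evict 1, frames {0,8,6}
At position 5, page 1 is evicted.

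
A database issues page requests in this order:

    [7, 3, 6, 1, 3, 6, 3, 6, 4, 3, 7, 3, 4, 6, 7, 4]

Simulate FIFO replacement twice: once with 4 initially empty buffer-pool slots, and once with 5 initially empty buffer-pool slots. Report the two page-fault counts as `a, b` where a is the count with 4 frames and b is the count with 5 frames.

4 frames: F F F F . . . . F . F F . F . . → 8 faults.
5 frames: F F F F . . . . F . . . . . . . → 5 faults.
5 < 8: adding a frame reduced faults, as is typical.

8, 5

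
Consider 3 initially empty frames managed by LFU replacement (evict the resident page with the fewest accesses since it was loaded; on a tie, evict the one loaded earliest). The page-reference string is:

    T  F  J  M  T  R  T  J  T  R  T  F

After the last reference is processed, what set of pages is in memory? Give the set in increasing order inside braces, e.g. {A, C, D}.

T -> miss, frames [T]
F -> miss, frames [T, F]
J -> miss, frames [T, F, J]
M -> miss, evict T, frames [F, J, M]
T -> miss, evict F, frames [J, M, T]
R -> miss, evict J, frames [M, T, R]
T -> hit
J -> miss, evict M, frames [T, R, J]
T -> hit
R -> hit
T -> hit
F -> miss, evict J, frames [T, R, F]

{F, R, T}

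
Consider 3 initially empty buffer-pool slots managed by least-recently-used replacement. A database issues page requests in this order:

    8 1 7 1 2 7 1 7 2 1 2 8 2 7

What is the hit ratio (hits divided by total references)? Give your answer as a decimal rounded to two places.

8 -> fault, frames (8)
1 -> fault, frames (8 1)
7 -> fault, frames (8 1 7)
1 -> hit
2 -> fault, evict 8, frames (7 1 2)
7 -> hit
1 -> hit
7 -> hit
2 -> hit
1 -> hit
2 -> hit
8 -> fault, evict 7, frames (1 2 8)
2 -> hit
7 -> fault, evict 1, frames (8 2 7)
Hits: 8 of 14 references → 8/14 = 0.5714.

0.57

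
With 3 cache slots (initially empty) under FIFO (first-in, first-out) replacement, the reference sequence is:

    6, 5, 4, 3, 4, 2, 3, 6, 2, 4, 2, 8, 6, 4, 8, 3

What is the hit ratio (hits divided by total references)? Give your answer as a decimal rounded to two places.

0.44

6 -> miss, frames {6}
5 -> miss, frames {6,5}
4 -> miss, frames {6,5,4}
3 -> miss, evict 6, frames {5,4,3}
4 -> hit
2 -> miss, evict 5, frames {4,3,2}
3 -> hit
6 -> miss, evict 4, frames {3,2,6}
2 -> hit
4 -> miss, evict 3, frames {2,6,4}
2 -> hit
8 -> miss, evict 2, frames {6,4,8}
6 -> hit
4 -> hit
8 -> hit
3 -> miss, evict 6, frames {4,8,3}
Hits: 7 of 16 references → 7/16 = 0.4375.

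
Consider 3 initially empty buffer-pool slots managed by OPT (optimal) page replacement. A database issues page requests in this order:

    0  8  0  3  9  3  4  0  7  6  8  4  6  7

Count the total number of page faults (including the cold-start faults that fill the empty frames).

9

0 → fault, frames {0}
8 → fault, frames {0,8}
0 → hit
3 → fault, frames {0,8,3}
9 → fault, evict 8, frames {0,3,9}
3 → hit
4 → fault, evict 9, frames {0,3,4}
0 → hit
7 → fault, evict 3, frames {0,4,7}
6 → fault, evict 0, frames {4,7,6}
8 → fault, evict 7, frames {4,6,8}
4 → hit
6 → hit
7 → fault, evict 8, frames {4,6,7}
Page faults: 9.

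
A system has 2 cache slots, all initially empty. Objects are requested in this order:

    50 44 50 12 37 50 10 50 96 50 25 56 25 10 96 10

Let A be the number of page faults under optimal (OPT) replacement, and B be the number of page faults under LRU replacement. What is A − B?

Under OPT: F F . F F . F . F . F F . F F . → 10 faults.
Under LRU: F F . F F F F . F . F F . F F . → 11 faults.
A − B = 10 − 11 = -1.

-1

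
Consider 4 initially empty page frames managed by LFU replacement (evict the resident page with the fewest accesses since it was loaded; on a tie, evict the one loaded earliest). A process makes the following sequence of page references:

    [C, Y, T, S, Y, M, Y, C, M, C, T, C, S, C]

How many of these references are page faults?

8

C -> miss, frames [C]
Y -> miss, frames [C, Y]
T -> miss, frames [C, Y, T]
S -> miss, frames [C, Y, T, S]
Y -> hit
M -> miss, evict C, frames [Y, T, S, M]
Y -> hit
C -> miss, evict T, frames [Y, S, M, C]
M -> hit
C -> hit
T -> miss, evict S, frames [Y, M, C, T]
C -> hit
S -> miss, evict T, frames [Y, M, C, S]
C -> hit
Page faults: 8.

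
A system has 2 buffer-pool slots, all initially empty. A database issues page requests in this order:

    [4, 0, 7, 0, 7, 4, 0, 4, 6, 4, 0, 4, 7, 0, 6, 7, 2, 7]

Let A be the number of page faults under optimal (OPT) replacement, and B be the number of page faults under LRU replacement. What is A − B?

-3

Under OPT: F F F . . F . . F . F . F . F . F . → 9 faults.
Under LRU: F F F . . F F . F . F . F F F F F . → 12 faults.
A − B = 9 − 12 = -3.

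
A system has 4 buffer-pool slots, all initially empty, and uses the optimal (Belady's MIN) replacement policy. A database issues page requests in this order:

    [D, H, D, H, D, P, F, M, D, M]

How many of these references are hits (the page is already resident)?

5

D → miss, frames {D}
H → miss, frames {D,H}
D → hit
H → hit
D → hit
P → miss, frames {D,H,P}
F → miss, frames {D,H,P,F}
M → miss, evict F, frames {D,H,P,M}
D → hit
M → hit
Hits: 5.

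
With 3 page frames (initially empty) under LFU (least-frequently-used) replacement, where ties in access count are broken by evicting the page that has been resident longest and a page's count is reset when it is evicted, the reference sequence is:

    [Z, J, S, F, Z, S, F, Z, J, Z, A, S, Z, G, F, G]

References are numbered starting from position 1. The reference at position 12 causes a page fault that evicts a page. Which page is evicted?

A

pos 1: Z -> fault, frames [Z]
pos 2: J -> fault, frames [Z, J]
pos 3: S -> fault, frames [Z, J, S]
pos 4: F -> fault, evict Z, frames [J, S, F]
pos 5: Z -> fault, evict J, frames [S, F, Z]
pos 6: S -> hit
pos 7: F -> hit
pos 8: Z -> hit
pos 9: J -> fault, evict S, frames [F, Z, J]
pos 10: Z -> hit
pos 11: A -> fault, evict J, frames [F, Z, A]
pos 12: S -> fault, evict A, frames [F, Z, S]
At position 12, page A is evicted.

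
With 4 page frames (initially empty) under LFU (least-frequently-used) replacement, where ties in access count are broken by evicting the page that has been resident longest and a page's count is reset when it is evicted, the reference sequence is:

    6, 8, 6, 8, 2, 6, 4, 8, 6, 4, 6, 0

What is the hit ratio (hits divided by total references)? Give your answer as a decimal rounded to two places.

0.58

6 -> fault, frames {6}
8 -> fault, frames {6,8}
6 -> hit
8 -> hit
2 -> fault, frames {6,8,2}
6 -> hit
4 -> fault, frames {6,8,2,4}
8 -> hit
6 -> hit
4 -> hit
6 -> hit
0 -> fault, evict 2, frames {6,8,4,0}
Hits: 7 of 12 references → 7/12 = 0.5833.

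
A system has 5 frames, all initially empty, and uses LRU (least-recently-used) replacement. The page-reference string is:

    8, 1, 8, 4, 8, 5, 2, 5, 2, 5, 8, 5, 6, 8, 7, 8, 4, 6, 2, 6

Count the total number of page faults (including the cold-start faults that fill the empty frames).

8 -> fault, frames (8)
1 -> fault, frames (8 1)
8 -> hit
4 -> fault, frames (1 8 4)
8 -> hit
5 -> fault, frames (1 4 8 5)
2 -> fault, frames (1 4 8 5 2)
5 -> hit
2 -> hit
5 -> hit
8 -> hit
5 -> hit
6 -> fault, evict 1, frames (4 2 8 5 6)
8 -> hit
7 -> fault, evict 4, frames (2 5 6 8 7)
8 -> hit
4 -> fault, evict 2, frames (5 6 7 8 4)
6 -> hit
2 -> fault, evict 5, frames (7 8 4 6 2)
6 -> hit
Page faults: 9.

9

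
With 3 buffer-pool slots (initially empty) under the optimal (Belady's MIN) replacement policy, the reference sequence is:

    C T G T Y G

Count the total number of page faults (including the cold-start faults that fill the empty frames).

4

C -> fault, frames (C)
T -> fault, frames (C T)
G -> fault, frames (C T G)
T -> hit
Y -> fault, evict T, frames (C G Y)
G -> hit
Page faults: 4.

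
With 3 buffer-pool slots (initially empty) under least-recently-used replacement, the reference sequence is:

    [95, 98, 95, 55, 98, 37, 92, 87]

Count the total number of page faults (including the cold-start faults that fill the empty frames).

95 -> fault, frames {95}
98 -> fault, frames {95,98}
95 -> hit
55 -> fault, frames {98,95,55}
98 -> hit
37 -> fault, evict 95, frames {55,98,37}
92 -> fault, evict 55, frames {98,37,92}
87 -> fault, evict 98, frames {37,92,87}
Page faults: 6.

6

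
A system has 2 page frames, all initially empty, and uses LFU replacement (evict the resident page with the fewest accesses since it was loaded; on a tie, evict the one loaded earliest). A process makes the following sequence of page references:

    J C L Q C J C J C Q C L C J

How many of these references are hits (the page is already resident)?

J → fault, frames {J}
C → fault, frames {J,C}
L → fault, evict J, frames {C,L}
Q → fault, evict C, frames {L,Q}
C → fault, evict L, frames {Q,C}
J → fault, evict Q, frames {C,J}
C → hit
J → hit
C → hit
Q → fault, evict J, frames {C,Q}
C → hit
L → fault, evict Q, frames {C,L}
C → hit
J → fault, evict L, frames {C,J}
Hits: 5.

5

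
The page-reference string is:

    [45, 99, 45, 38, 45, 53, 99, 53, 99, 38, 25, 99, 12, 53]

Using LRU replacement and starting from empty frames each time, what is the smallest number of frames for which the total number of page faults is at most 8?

f=1: 14 faults
f=2: 10 faults
f=3: 9 faults
f=4: 7 faults
f=5: 6 faults
f=6: 6 faults
Smallest f with faults ≤ 8 is 4.

4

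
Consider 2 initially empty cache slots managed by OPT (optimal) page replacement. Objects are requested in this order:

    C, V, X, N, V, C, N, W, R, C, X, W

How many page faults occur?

C -> miss, frames [C]
V -> miss, frames [C, V]
X -> miss, evict C, frames [V, X]
N -> miss, evict X, frames [V, N]
V -> hit
C -> miss, evict V, frames [N, C]
N -> hit
W -> miss, evict N, frames [C, W]
R -> miss, evict W, frames [C, R]
C -> hit
X -> miss, evict R, frames [C, X]
W -> miss, evict X, frames [C, W]
Page faults: 9.

9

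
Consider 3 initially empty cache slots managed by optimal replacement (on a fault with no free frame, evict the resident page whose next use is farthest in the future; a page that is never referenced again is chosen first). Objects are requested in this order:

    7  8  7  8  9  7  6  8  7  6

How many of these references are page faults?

4

7: fault, frames {7}
8: fault, frames {7,8}
7: hit
8: hit
9: fault, frames {7,8,9}
7: hit
6: fault, evict 9, frames {7,8,6}
8: hit
7: hit
6: hit
Page faults: 4.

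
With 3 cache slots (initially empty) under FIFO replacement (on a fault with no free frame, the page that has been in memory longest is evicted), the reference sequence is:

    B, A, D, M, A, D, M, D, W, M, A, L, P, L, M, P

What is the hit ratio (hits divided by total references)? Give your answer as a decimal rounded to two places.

B -> miss, frames {B}
A -> miss, frames {B,A}
D -> miss, frames {B,A,D}
M -> miss, evict B, frames {A,D,M}
A -> hit
D -> hit
M -> hit
D -> hit
W -> miss, evict A, frames {D,M,W}
M -> hit
A -> miss, evict D, frames {M,W,A}
L -> miss, evict M, frames {W,A,L}
P -> miss, evict W, frames {A,L,P}
L -> hit
M -> miss, evict A, frames {L,P,M}
P -> hit
Hits: 7 of 16 references → 7/16 = 0.4375.

0.44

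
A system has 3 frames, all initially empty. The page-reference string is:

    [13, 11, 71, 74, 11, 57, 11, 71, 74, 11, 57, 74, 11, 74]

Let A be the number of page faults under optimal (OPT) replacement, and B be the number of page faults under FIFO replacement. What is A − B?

Under OPT: F F F F . F . . F . . . . . → 6 faults.
Under FIFO: F F F F . F F F F . F . F . → 10 faults.
A − B = 6 − 10 = -4.

-4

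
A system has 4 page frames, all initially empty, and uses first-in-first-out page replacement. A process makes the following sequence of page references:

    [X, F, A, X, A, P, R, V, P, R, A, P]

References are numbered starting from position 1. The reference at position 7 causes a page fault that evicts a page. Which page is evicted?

X

pos 1: X -> fault, frames (X)
pos 2: F -> fault, frames (X F)
pos 3: A -> fault, frames (X F A)
pos 4: X -> hit
pos 5: A -> hit
pos 6: P -> fault, frames (X F A P)
pos 7: R -> fault, evict X, frames (F A P R)
At position 7, page X is evicted.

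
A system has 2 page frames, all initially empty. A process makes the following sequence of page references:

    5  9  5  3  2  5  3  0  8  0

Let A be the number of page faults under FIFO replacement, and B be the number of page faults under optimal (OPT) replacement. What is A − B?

1

Under FIFO: F F . F F F F F F . → 8 faults.
Under OPT: F F . F F . F F F . → 7 faults.
A − B = 8 − 7 = 1.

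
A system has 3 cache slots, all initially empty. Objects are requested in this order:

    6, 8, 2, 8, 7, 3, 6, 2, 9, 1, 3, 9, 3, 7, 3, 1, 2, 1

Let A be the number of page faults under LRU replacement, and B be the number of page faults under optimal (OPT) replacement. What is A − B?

4

Under LRU: F F F . F F F F F F F . . F . F F . → 13 faults.
Under OPT: F F F . F F . . F F . . . F . . F . → 9 faults.
A − B = 13 − 9 = 4.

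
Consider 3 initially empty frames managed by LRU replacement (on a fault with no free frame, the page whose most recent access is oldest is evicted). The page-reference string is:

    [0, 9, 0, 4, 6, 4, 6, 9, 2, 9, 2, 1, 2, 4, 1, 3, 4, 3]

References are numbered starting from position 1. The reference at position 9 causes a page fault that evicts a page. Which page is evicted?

pos 1: 0: miss, frames [0]
pos 2: 9: miss, frames [0, 9]
pos 3: 0: hit
pos 4: 4: miss, frames [9, 0, 4]
pos 5: 6: miss, evict 9, frames [0, 4, 6]
pos 6: 4: hit
pos 7: 6: hit
pos 8: 9: miss, evict 0, frames [4, 6, 9]
pos 9: 2: miss, evict 4, frames [6, 9, 2]
At position 9, page 4 is evicted.

4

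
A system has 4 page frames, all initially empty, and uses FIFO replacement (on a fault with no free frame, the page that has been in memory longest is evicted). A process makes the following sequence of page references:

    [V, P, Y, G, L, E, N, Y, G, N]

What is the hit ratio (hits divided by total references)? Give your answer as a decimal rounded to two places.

0.10

V: fault, frames {V}
P: fault, frames {V,P}
Y: fault, frames {V,P,Y}
G: fault, frames {V,P,Y,G}
L: fault, evict V, frames {P,Y,G,L}
E: fault, evict P, frames {Y,G,L,E}
N: fault, evict Y, frames {G,L,E,N}
Y: fault, evict G, frames {L,E,N,Y}
G: fault, evict L, frames {E,N,Y,G}
N: hit
Hits: 1 of 10 references → 1/10 = 0.1000.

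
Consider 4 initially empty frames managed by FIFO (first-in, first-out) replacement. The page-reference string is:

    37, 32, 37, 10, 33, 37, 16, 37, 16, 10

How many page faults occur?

37: fault, frames [37]
32: fault, frames [37, 32]
37: hit
10: fault, frames [37, 32, 10]
33: fault, frames [37, 32, 10, 33]
37: hit
16: fault, evict 37, frames [32, 10, 33, 16]
37: fault, evict 32, frames [10, 33, 16, 37]
16: hit
10: hit
Page faults: 6.

6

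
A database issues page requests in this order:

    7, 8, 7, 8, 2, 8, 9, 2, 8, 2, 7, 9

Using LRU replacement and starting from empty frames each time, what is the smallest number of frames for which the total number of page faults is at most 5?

4

f=1: 12 faults
f=2: 8 faults
f=3: 6 faults
f=4: 4 faults
Smallest f with faults ≤ 5 is 4.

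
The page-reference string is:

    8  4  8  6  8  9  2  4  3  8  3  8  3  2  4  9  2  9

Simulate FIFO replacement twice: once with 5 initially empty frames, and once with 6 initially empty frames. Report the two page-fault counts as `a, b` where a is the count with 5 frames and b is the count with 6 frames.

5 frames: F F . F . F F . F F . . . . F . . . → 8 faults.
6 frames: F F . F . F F . F . . . . . . . . . → 6 faults.
6 < 8: adding a frame reduced faults, as is typical.

8, 6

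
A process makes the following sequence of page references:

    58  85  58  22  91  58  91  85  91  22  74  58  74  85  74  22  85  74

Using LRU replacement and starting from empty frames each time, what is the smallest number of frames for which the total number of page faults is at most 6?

5

f=1: 18 faults
f=2: 13 faults
f=3: 10 faults
f=4: 7 faults
f=5: 5 faults
Smallest f with faults ≤ 6 is 5.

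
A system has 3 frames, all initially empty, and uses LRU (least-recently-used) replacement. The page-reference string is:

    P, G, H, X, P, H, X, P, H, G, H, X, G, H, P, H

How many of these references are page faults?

P → miss, frames [P]
G → miss, frames [P, G]
H → miss, frames [P, G, H]
X → miss, evict P, frames [G, H, X]
P → miss, evict G, frames [H, X, P]
H → hit
X → hit
P → hit
H → hit
G → miss, evict X, frames [P, H, G]
H → hit
X → miss, evict P, frames [G, H, X]
G → hit
H → hit
P → miss, evict X, frames [G, H, P]
H → hit
Page faults: 8.

8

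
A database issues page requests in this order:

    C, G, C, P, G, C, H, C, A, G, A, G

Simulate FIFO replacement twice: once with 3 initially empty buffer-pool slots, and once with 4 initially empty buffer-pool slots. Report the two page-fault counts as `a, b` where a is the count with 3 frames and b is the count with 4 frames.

7, 5

3 frames: F F . F . . F F F F . . → 7 faults.
4 frames: F F . F . . F . F . . . → 5 faults.
5 < 7: adding a frame reduced faults, as is typical.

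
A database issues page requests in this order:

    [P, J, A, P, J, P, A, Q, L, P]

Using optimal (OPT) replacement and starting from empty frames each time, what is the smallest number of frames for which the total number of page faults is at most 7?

f=1: 10 faults
f=2: 7 faults
f=3: 5 faults
f=4: 5 faults
f=5: 5 faults
Smallest f with faults ≤ 7 is 2.

2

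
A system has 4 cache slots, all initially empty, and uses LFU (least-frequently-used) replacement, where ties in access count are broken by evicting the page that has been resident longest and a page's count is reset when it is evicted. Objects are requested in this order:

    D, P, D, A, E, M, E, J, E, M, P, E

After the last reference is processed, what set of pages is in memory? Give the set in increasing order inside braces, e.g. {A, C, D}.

D -> miss, frames {D}
P -> miss, frames {D,P}
D -> hit
A -> miss, frames {D,P,A}
E -> miss, frames {D,P,A,E}
M -> miss, evict P, frames {D,A,E,M}
E -> hit
J -> miss, evict A, frames {D,E,M,J}
E -> hit
M -> hit
P -> miss, evict J, frames {D,E,M,P}
E -> hit

{D, E, M, P}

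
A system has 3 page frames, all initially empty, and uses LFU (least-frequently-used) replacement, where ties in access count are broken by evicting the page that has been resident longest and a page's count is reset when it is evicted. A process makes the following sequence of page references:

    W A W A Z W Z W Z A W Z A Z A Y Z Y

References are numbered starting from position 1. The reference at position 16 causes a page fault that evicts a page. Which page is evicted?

W

pos 1: W → miss, frames [W]
pos 2: A → miss, frames [W, A]
pos 3: W → hit
pos 4: A → hit
pos 5: Z → miss, frames [W, A, Z]
pos 6: W → hit
pos 7: Z → hit
pos 8: W → hit
pos 9: Z → hit
pos 10: A → hit
pos 11: W → hit
pos 12: Z → hit
pos 13: A → hit
pos 14: Z → hit
pos 15: A → hit
pos 16: Y → miss, evict W, frames [A, Z, Y]
At position 16, page W is evicted.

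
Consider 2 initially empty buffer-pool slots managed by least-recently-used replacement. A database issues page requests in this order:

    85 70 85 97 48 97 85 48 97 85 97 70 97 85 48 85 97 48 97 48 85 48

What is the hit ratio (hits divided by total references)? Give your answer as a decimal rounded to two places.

85: miss, frames {85}
70: miss, frames {85,70}
85: hit
97: miss, evict 70, frames {85,97}
48: miss, evict 85, frames {97,48}
97: hit
85: miss, evict 48, frames {97,85}
48: miss, evict 97, frames {85,48}
97: miss, evict 85, frames {48,97}
85: miss, evict 48, frames {97,85}
97: hit
70: miss, evict 85, frames {97,70}
97: hit
85: miss, evict 70, frames {97,85}
48: miss, evict 97, frames {85,48}
85: hit
97: miss, evict 48, frames {85,97}
48: miss, evict 85, frames {97,48}
97: hit
48: hit
85: miss, evict 97, frames {48,85}
48: hit
Hits: 8 of 22 references → 8/22 = 0.3636.

0.36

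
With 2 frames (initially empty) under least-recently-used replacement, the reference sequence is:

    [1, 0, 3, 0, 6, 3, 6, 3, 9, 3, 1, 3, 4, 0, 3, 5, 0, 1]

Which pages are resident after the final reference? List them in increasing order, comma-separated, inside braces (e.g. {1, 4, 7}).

{0, 1}

1 -> fault, frames {1}
0 -> fault, frames {1,0}
3 -> fault, evict 1, frames {0,3}
0 -> hit
6 -> fault, evict 3, frames {0,6}
3 -> fault, evict 0, frames {6,3}
6 -> hit
3 -> hit
9 -> fault, evict 6, frames {3,9}
3 -> hit
1 -> fault, evict 9, frames {3,1}
3 -> hit
4 -> fault, evict 1, frames {3,4}
0 -> fault, evict 3, frames {4,0}
3 -> fault, evict 4, frames {0,3}
5 -> fault, evict 0, frames {3,5}
0 -> fault, evict 3, frames {5,0}
1 -> fault, evict 5, frames {0,1}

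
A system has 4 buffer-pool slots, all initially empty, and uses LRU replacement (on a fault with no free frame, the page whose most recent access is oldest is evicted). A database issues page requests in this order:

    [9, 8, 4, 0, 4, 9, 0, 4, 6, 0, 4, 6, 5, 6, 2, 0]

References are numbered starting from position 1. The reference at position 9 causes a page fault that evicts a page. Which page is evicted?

pos 1: 9 -> fault, frames {9}
pos 2: 8 -> fault, frames {9,8}
pos 3: 4 -> fault, frames {9,8,4}
pos 4: 0 -> fault, frames {9,8,4,0}
pos 5: 4 -> hit
pos 6: 9 -> hit
pos 7: 0 -> hit
pos 8: 4 -> hit
pos 9: 6 -> fault, evict 8, frames {9,0,4,6}
At position 9, page 8 is evicted.

8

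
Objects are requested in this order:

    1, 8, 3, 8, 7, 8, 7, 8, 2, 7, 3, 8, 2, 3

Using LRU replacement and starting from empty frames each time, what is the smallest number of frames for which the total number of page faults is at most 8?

3

f=1: 14 faults
f=2: 10 faults
f=3: 8 faults
f=4: 5 faults
f=5: 5 faults
Smallest f with faults ≤ 8 is 3.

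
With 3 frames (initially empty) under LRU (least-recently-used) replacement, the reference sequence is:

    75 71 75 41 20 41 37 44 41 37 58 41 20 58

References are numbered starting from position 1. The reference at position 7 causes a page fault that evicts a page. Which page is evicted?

75

pos 1: 75 -> fault, frames [75]
pos 2: 71 -> fault, frames [75, 71]
pos 3: 75 -> hit
pos 4: 41 -> fault, frames [71, 75, 41]
pos 5: 20 -> fault, evict 71, frames [75, 41, 20]
pos 6: 41 -> hit
pos 7: 37 -> fault, evict 75, frames [20, 41, 37]
At position 7, page 75 is evicted.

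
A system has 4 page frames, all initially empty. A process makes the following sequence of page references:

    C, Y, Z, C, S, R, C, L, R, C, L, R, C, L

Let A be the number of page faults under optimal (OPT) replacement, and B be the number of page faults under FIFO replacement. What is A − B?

Under OPT: F F F . F F . F . . . . . . → 6 faults.
Under FIFO: F F F . F F F F . . . . . . → 7 faults.
A − B = 6 − 7 = -1.

-1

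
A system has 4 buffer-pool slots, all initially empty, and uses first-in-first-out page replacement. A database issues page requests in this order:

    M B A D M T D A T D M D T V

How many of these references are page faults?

M -> fault, frames (M)
B -> fault, frames (M B)
A -> fault, frames (M B A)
D -> fault, frames (M B A D)
M -> hit
T -> fault, evict M, frames (B A D T)
D -> hit
A -> hit
T -> hit
D -> hit
M -> fault, evict B, frames (A D T M)
D -> hit
T -> hit
V -> fault, evict A, frames (D T M V)
Page faults: 7.

7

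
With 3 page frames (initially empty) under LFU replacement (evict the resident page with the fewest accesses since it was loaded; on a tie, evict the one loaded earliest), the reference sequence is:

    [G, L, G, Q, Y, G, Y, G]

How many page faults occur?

G -> fault, frames (G)
L -> fault, frames (G L)
G -> hit
Q -> fault, frames (G L Q)
Y -> fault, evict L, frames (G Q Y)
G -> hit
Y -> hit
G -> hit
Page faults: 4.

4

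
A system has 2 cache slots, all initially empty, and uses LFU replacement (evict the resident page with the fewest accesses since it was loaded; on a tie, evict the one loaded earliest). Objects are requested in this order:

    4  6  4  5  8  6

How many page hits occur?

1

4: fault, frames {4}
6: fault, frames {4,6}
4: hit
5: fault, evict 6, frames {4,5}
8: fault, evict 5, frames {4,8}
6: fault, evict 8, frames {4,6}
Hits: 1.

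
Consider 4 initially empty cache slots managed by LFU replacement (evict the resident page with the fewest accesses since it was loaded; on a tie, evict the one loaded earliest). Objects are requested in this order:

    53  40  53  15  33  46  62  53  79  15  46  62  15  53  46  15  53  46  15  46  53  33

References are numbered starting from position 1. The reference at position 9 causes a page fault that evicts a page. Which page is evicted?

pos 1: 53 -> fault, frames [53]
pos 2: 40 -> fault, frames [53, 40]
pos 3: 53 -> hit
pos 4: 15 -> fault, frames [53, 40, 15]
pos 5: 33 -> fault, frames [53, 40, 15, 33]
pos 6: 46 -> fault, evict 40, frames [53, 15, 33, 46]
pos 7: 62 -> fault, evict 15, frames [53, 33, 46, 62]
pos 8: 53 -> hit
pos 9: 79 -> fault, evict 33, frames [53, 46, 62, 79]
At position 9, page 33 is evicted.

33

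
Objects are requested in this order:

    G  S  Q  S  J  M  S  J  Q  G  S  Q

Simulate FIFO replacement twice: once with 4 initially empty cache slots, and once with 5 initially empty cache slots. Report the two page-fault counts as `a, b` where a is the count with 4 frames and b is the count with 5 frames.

4 frames: F F F . F F . . . F F F → 8 faults.
5 frames: F F F . F F . . . . . . → 5 faults.
5 < 8: adding a frame reduced faults, as is typical.

8, 5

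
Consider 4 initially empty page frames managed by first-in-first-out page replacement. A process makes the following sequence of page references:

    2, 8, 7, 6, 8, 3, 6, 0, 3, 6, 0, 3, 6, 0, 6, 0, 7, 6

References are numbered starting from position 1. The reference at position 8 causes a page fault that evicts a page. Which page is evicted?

8

pos 1: 2 -> fault, frames [2]
pos 2: 8 -> fault, frames [2, 8]
pos 3: 7 -> fault, frames [2, 8, 7]
pos 4: 6 -> fault, frames [2, 8, 7, 6]
pos 5: 8 -> hit
pos 6: 3 -> fault, evict 2, frames [8, 7, 6, 3]
pos 7: 6 -> hit
pos 8: 0 -> fault, evict 8, frames [7, 6, 3, 0]
At position 8, page 8 is evicted.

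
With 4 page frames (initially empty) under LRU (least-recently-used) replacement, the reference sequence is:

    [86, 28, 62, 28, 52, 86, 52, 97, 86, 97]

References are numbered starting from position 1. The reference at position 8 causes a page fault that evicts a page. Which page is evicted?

62

pos 1: 86 -> miss, frames (86)
pos 2: 28 -> miss, frames (86 28)
pos 3: 62 -> miss, frames (86 28 62)
pos 4: 28 -> hit
pos 5: 52 -> miss, frames (86 62 28 52)
pos 6: 86 -> hit
pos 7: 52 -> hit
pos 8: 97 -> miss, evict 62, frames (28 86 52 97)
At position 8, page 62 is evicted.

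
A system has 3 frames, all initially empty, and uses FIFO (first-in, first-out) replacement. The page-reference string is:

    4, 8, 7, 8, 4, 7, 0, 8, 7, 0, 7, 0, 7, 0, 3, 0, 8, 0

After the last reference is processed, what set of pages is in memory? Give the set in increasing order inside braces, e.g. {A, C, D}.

{0, 3, 8}

4 → miss, frames [4]
8 → miss, frames [4, 8]
7 → miss, frames [4, 8, 7]
8 → hit
4 → hit
7 → hit
0 → miss, evict 4, frames [8, 7, 0]
8 → hit
7 → hit
0 → hit
7 → hit
0 → hit
7 → hit
0 → hit
3 → miss, evict 8, frames [7, 0, 3]
0 → hit
8 → miss, evict 7, frames [0, 3, 8]
0 → hit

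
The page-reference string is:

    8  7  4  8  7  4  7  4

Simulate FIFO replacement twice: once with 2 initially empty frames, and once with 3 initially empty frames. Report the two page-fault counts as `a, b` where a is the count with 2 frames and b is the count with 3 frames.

6, 3

2 frames: F F F F F F . . → 6 faults.
3 frames: F F F . . . . . → 3 faults.
3 < 6: adding a frame reduced faults, as is typical.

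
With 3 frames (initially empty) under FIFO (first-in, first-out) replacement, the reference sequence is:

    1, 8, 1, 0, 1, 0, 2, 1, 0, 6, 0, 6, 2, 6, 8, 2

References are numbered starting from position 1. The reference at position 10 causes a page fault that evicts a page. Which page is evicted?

pos 1: 1: fault, frames [1]
pos 2: 8: fault, frames [1, 8]
pos 3: 1: hit
pos 4: 0: fault, frames [1, 8, 0]
pos 5: 1: hit
pos 6: 0: hit
pos 7: 2: fault, evict 1, frames [8, 0, 2]
pos 8: 1: fault, evict 8, frames [0, 2, 1]
pos 9: 0: hit
pos 10: 6: fault, evict 0, frames [2, 1, 6]
At position 10, page 0 is evicted.

0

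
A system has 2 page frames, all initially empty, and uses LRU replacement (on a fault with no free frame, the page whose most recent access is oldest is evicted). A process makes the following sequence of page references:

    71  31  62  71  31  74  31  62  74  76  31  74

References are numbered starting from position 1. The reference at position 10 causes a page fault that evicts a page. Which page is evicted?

pos 1: 71 -> miss, frames {71}
pos 2: 31 -> miss, frames {71,31}
pos 3: 62 -> miss, evict 71, frames {31,62}
pos 4: 71 -> miss, evict 31, frames {62,71}
pos 5: 31 -> miss, evict 62, frames {71,31}
pos 6: 74 -> miss, evict 71, frames {31,74}
pos 7: 31 -> hit
pos 8: 62 -> miss, evict 74, frames {31,62}
pos 9: 74 -> miss, evict 31, frames {62,74}
pos 10: 76 -> miss, evict 62, frames {74,76}
At position 10, page 62 is evicted.

62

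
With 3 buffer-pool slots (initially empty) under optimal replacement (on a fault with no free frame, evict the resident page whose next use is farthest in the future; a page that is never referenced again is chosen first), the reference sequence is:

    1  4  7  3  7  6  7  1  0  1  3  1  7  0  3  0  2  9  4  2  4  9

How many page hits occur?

11

1 → miss, frames (1)
4 → miss, frames (1 4)
7 → miss, frames (1 4 7)
3 → miss, evict 4, frames (1 7 3)
7 → hit
6 → miss, evict 3, frames (1 7 6)
7 → hit
1 → hit
0 → miss, evict 6, frames (1 7 0)
1 → hit
3 → miss, evict 0, frames (1 7 3)
1 → hit
7 → hit
0 → miss, evict 7, frames (1 3 0)
3 → hit
0 → hit
2 → miss, evict 0, frames (1 3 2)
9 → miss, evict 3, frames (1 2 9)
4 → miss, evict 1, frames (2 9 4)
2 → hit
4 → hit
9 → hit
Hits: 11.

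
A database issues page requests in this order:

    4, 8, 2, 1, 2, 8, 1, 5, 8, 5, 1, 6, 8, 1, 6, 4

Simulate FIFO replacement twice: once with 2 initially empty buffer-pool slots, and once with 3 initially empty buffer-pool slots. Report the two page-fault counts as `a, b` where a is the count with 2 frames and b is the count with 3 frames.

2 frames: F F F F . F . F . . F F F F F F → 12 faults.
3 frames: F F F F . . . F F . . F . F . F → 9 faults.
9 < 12: adding a frame reduced faults, as is typical.

12, 9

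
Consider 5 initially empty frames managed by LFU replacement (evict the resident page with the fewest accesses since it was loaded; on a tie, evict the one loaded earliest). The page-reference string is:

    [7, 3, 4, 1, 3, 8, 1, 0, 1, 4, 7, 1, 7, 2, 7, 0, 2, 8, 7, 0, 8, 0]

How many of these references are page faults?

7: miss, frames [7]
3: miss, frames [7, 3]
4: miss, frames [7, 3, 4]
1: miss, frames [7, 3, 4, 1]
3: hit
8: miss, frames [7, 3, 4, 1, 8]
1: hit
0: miss, evict 7, frames [3, 4, 1, 8, 0]
1: hit
4: hit
7: miss, evict 8, frames [3, 4, 1, 0, 7]
1: hit
7: hit
2: miss, evict 0, frames [3, 4, 1, 7, 2]
7: hit
0: miss, evict 2, frames [3, 4, 1, 7, 0]
2: miss, evict 0, frames [3, 4, 1, 7, 2]
8: miss, evict 2, frames [3, 4, 1, 7, 8]
7: hit
0: miss, evict 8, frames [3, 4, 1, 7, 0]
8: miss, evict 0, frames [3, 4, 1, 7, 8]
0: miss, evict 8, frames [3, 4, 1, 7, 0]
Page faults: 14.

14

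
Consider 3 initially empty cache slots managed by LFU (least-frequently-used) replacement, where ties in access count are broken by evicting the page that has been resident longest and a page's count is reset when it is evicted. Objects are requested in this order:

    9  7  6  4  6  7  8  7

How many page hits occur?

3

9 -> fault, frames [9]
7 -> fault, frames [9, 7]
6 -> fault, frames [9, 7, 6]
4 -> fault, evict 9, frames [7, 6, 4]
6 -> hit
7 -> hit
8 -> fault, evict 4, frames [7, 6, 8]
7 -> hit
Hits: 3.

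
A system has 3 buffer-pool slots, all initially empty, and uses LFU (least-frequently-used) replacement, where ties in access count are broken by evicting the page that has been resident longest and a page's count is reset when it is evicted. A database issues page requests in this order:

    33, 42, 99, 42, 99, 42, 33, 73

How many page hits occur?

4

33 -> fault, frames (33)
42 -> fault, frames (33 42)
99 -> fault, frames (33 42 99)
42 -> hit
99 -> hit
42 -> hit
33 -> hit
73 -> fault, evict 33, frames (42 99 73)
Hits: 4.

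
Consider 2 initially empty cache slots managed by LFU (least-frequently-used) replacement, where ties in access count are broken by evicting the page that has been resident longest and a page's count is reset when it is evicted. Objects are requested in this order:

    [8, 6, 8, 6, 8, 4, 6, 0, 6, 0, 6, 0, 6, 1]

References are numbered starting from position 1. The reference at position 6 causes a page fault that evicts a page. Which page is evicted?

pos 1: 8 → miss, frames {8}
pos 2: 6 → miss, frames {8,6}
pos 3: 8 → hit
pos 4: 6 → hit
pos 5: 8 → hit
pos 6: 4 → miss, evict 6, frames {8,4}
At position 6, page 6 is evicted.

6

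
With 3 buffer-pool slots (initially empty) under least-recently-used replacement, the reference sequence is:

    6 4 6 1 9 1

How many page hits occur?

6 -> fault, frames (6)
4 -> fault, frames (6 4)
6 -> hit
1 -> fault, frames (4 6 1)
9 -> fault, evict 4, frames (6 1 9)
1 -> hit
Hits: 2.

2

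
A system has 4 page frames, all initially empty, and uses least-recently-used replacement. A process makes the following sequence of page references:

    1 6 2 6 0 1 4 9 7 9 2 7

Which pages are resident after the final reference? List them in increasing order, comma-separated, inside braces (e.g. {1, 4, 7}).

{2, 4, 7, 9}

1 → miss, frames {1}
6 → miss, frames {1,6}
2 → miss, frames {1,6,2}
6 → hit
0 → miss, frames {1,2,6,0}
1 → hit
4 → miss, evict 2, frames {6,0,1,4}
9 → miss, evict 6, frames {0,1,4,9}
7 → miss, evict 0, frames {1,4,9,7}
9 → hit
2 → miss, evict 1, frames {4,7,9,2}
7 → hit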